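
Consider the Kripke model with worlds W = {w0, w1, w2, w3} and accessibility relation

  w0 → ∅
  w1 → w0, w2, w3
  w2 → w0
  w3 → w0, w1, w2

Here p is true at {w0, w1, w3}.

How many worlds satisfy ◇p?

w0: no successors, so ◇p fails. ✗
w1: successors {w0, w2, w3}; p there: w0:T, w2:F, w3:T. ✓
w2: successors {w0}; p there: w0:T. ✓
w3: successors {w0, w1, w2}; p there: w0:T, w1:T, w2:F. ✓
Satisfying worlds: {w1, w2, w3}.

3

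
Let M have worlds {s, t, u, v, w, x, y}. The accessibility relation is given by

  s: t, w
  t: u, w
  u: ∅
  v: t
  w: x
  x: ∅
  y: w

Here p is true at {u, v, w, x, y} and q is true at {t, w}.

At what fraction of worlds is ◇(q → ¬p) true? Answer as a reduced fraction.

4/7

s: successors {t, w}; q → ¬p there: t:T, w:F. ✓
t: successors {u, w}; q → ¬p there: u:T, w:F. ✓
u: no successors, so ◇(q → ¬p) fails. ✗
v: successors {t}; q → ¬p there: t:T. ✓
w: successors {x}; q → ¬p there: x:T. ✓
x: no successors, so ◇(q → ¬p) fails. ✗
y: successors {w}; q → ¬p there: w:F. ✗
That's 4 of 7 worlds, so 4/7.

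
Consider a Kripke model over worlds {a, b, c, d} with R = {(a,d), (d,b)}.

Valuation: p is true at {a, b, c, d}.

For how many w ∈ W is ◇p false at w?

a: successors {d}; p there: d:T. ✓
b: no successors, so ◇p fails. ✗
c: no successors, so ◇p fails. ✗
d: successors {b}; p there: b:T. ✓
Satisfying worlds: {a, d}.
So ◇p fails at the other 2 worlds.

2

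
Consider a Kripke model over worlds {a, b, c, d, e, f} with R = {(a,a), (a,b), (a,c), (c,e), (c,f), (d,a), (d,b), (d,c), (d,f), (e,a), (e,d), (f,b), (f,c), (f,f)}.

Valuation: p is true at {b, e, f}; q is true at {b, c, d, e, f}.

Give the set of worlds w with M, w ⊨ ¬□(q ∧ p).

a: □(q ∧ p) is F. ✓
b: □(q ∧ p) is T. ✗
c: □(q ∧ p) is T. ✗
d: □(q ∧ p) is F. ✓
e: □(q ∧ p) is F. ✓
f: □(q ∧ p) is F. ✓

{a, d, e, f}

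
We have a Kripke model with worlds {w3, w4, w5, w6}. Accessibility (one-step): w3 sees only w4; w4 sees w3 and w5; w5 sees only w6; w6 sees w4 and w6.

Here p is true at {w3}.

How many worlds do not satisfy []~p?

w3: successors {w4}; ~p there: w4:T. ✓
w4: successors {w3, w5}; ~p there: w3:F, w5:T. ✗
w5: successors {w6}; ~p there: w6:T. ✓
w6: successors {w4, w6}; ~p there: w4:T, w6:T. ✓
Satisfying worlds: {w3, w5, w6}.
So []~p fails at the other 1 world.

1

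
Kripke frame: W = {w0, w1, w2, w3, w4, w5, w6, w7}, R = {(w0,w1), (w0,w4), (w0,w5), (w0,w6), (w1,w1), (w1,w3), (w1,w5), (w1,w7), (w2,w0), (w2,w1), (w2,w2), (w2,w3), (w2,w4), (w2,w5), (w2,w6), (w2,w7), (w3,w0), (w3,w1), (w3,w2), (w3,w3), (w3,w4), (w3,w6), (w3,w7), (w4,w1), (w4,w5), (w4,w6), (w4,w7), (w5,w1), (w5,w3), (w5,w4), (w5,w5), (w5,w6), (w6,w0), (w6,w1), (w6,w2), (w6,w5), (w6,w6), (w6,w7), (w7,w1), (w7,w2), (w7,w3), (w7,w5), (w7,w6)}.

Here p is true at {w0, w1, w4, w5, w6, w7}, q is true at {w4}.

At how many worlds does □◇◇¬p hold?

w0: successors {w1, w4, w5, w6}; ◇◇¬p there: w1:T, w4:T, w5:T, w6:T. ✓
w1: successors {w1, w3, w5, w7}; ◇◇¬p there: w1:T, w3:T, w5:T, w7:T. ✓
w2: successors {w0, w1, w2, w3, w4, w5, w6, w7}; ◇◇¬p there: w0:T, w1:T, w2:T, w3:T, w4:T, w5:T, w6:T, w7:T. ✓
w3: successors {w0, w1, w2, w3, w4, w6, w7}; ◇◇¬p there: w0:T, w1:T, w2:T, w3:T, w4:T, w6:T, w7:T. ✓
w4: successors {w1, w5, w6, w7}; ◇◇¬p there: w1:T, w5:T, w6:T, w7:T. ✓
w5: successors {w1, w3, w4, w5, w6}; ◇◇¬p there: w1:T, w3:T, w4:T, w5:T, w6:T. ✓
w6: successors {w0, w1, w2, w5, w6, w7}; ◇◇¬p there: w0:T, w1:T, w2:T, w5:T, w6:T, w7:T. ✓
w7: successors {w1, w2, w3, w5, w6}; ◇◇¬p there: w1:T, w2:T, w3:T, w5:T, w6:T. ✓
Satisfying worlds: {w0, w1, w2, w3, w4, w5, w6, w7}.

8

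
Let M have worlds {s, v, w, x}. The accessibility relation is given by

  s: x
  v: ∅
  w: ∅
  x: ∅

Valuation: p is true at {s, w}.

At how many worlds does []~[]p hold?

3

s: successors {x}; ~[]p there: x:F. ✗
v: no successors, so []~[]p holds vacuously. ✓
w: no successors, so []~[]p holds vacuously. ✓
x: no successors, so []~[]p holds vacuously. ✓
Satisfying worlds: {v, w, x}.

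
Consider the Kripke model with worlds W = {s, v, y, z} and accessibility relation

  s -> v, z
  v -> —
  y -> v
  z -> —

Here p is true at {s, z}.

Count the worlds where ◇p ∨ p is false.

2

s: ◇p is T, p is T. ✓
v: ◇p is F, p is F. ✗
y: ◇p is F, p is F. ✗
z: ◇p is F, p is T. ✓
Satisfying worlds: {s, z}.
So ◇p ∨ p fails at the other 2 worlds.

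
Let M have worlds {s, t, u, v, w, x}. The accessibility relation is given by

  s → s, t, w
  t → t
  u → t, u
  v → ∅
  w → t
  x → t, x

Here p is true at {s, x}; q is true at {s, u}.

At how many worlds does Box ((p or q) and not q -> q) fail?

s: successors {s, t, w}; (p or q) and not q -> q there: s:T, t:T, w:T. ✓
t: successors {t}; (p or q) and not q -> q there: t:T. ✓
u: successors {t, u}; (p or q) and not q -> q there: t:T, u:T. ✓
v: no successors, so Box ((p or q) and not q -> q) holds vacuously. ✓
w: successors {t}; (p or q) and not q -> q there: t:T. ✓
x: successors {t, x}; (p or q) and not q -> q there: t:T, x:F. ✗
Satisfying worlds: {s, t, u, v, w}.
So Box ((p or q) and not q -> q) fails at the other 1 world.

1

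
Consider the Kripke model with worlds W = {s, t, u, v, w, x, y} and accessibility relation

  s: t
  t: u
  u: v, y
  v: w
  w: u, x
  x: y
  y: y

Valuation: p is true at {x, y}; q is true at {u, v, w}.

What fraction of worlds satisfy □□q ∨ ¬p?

5/7

s: □□q is T, ¬p is T. ✓
t: □□q is F, ¬p is T. ✓
u: □□q is F, ¬p is T. ✓
v: □□q is F, ¬p is T. ✓
w: □□q is F, ¬p is T. ✓
x: □□q is F, ¬p is F. ✗
y: □□q is F, ¬p is F. ✗
That's 5 of 7 worlds, so 5/7.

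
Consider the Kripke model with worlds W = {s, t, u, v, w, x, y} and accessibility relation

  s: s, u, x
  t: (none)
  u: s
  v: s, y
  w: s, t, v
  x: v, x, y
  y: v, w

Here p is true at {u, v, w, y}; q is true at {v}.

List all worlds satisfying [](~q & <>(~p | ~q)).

s: successors {s, u, x}; ~q & <>(~p | ~q) there: s:T, u:T, x:T. ✓
t: no successors, so [](~q & <>(~p | ~q)) holds vacuously. ✓
u: successors {s}; ~q & <>(~p | ~q) there: s:T. ✓
v: successors {s, y}; ~q & <>(~p | ~q) there: s:T, y:T. ✓
w: successors {s, t, v}; ~q & <>(~p | ~q) there: s:T, t:F, v:F. ✗
x: successors {v, x, y}; ~q & <>(~p | ~q) there: v:F, x:T, y:T. ✗
y: successors {v, w}; ~q & <>(~p | ~q) there: v:F, w:T. ✗

{s, t, u, v}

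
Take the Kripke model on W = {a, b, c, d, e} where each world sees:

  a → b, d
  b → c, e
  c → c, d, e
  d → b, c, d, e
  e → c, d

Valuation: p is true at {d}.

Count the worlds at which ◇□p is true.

a: successors {b, d}; □p there: b:F, d:F. ✗
b: successors {c, e}; □p there: c:F, e:F. ✗
c: successors {c, d, e}; □p there: c:F, d:F, e:F. ✗
d: successors {b, c, d, e}; □p there: b:F, c:F, d:F, e:F. ✗
e: successors {c, d}; □p there: c:F, d:F. ✗
Satisfying worlds: ∅.

0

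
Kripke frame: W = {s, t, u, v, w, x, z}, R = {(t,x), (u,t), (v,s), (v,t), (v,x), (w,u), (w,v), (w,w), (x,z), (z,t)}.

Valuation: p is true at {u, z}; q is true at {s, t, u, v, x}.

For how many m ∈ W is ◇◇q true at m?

5

s: no successors, so ◇◇q fails. ✗
t: successors {x}; ◇q there: x:F. ✗
u: successors {t}; ◇q there: t:T. ✓
v: successors {s, t, x}; ◇q there: s:F, t:T, x:F. ✓
w: successors {u, v, w}; ◇q there: u:T, v:T, w:T. ✓
x: successors {z}; ◇q there: z:T. ✓
z: successors {t}; ◇q there: t:T. ✓
Satisfying worlds: {u, v, w, x, z}.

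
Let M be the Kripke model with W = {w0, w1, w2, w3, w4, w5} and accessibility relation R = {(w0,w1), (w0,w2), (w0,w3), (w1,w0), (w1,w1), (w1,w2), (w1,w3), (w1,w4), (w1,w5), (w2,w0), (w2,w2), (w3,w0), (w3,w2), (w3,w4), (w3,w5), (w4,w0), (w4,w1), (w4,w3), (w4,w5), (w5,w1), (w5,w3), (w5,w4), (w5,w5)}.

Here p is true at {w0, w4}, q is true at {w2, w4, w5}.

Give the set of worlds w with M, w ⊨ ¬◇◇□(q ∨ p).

w0: ◇◇□(q ∨ p) is T. ✗
w1: ◇◇□(q ∨ p) is T. ✗
w2: ◇◇□(q ∨ p) is T. ✗
w3: ◇◇□(q ∨ p) is T. ✗
w4: ◇◇□(q ∨ p) is T. ✗
w5: ◇◇□(q ∨ p) is T. ✗

∅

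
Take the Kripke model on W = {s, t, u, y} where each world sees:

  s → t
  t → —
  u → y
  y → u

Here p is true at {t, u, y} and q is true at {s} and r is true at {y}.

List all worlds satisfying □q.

{t}

s: successors {t}; q there: t:F. ✗
t: no successors, so □q holds vacuously. ✓
u: successors {y}; q there: y:F. ✗
y: successors {u}; q there: u:F. ✗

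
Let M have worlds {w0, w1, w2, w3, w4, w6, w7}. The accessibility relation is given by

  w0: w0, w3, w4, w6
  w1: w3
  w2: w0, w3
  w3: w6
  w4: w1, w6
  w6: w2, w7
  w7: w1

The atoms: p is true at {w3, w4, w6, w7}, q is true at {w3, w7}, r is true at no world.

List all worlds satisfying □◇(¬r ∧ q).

{w3, w4, w7}

w0: successors {w0, w3, w4, w6}; ◇(¬r ∧ q) there: w0:T, w3:F, w4:F, w6:T. ✗
w1: successors {w3}; ◇(¬r ∧ q) there: w3:F. ✗
w2: successors {w0, w3}; ◇(¬r ∧ q) there: w0:T, w3:F. ✗
w3: successors {w6}; ◇(¬r ∧ q) there: w6:T. ✓
w4: successors {w1, w6}; ◇(¬r ∧ q) there: w1:T, w6:T. ✓
w6: successors {w2, w7}; ◇(¬r ∧ q) there: w2:T, w7:F. ✗
w7: successors {w1}; ◇(¬r ∧ q) there: w1:T. ✓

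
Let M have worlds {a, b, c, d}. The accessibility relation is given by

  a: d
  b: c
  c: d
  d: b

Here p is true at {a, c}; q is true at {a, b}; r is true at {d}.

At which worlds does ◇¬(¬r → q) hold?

{b}

a: successors {d}; ¬(¬r → q) there: d:F. ✗
b: successors {c}; ¬(¬r → q) there: c:T. ✓
c: successors {d}; ¬(¬r → q) there: d:F. ✗
d: successors {b}; ¬(¬r → q) there: b:F. ✗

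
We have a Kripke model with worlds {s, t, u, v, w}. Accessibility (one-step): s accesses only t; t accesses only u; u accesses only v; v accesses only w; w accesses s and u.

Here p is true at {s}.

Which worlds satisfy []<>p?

s: successors {t}; <>p there: t:F. ✗
t: successors {u}; <>p there: u:F. ✗
u: successors {v}; <>p there: v:F. ✗
v: successors {w}; <>p there: w:T. ✓
w: successors {s, u}; <>p there: s:F, u:F. ✗

{v}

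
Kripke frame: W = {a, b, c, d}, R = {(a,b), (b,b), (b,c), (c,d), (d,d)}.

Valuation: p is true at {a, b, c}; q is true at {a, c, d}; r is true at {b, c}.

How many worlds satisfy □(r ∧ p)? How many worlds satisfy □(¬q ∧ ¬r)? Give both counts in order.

2 and 0

For □(r ∧ p):
a: successors {b}; r ∧ p there: b:T. ✓
b: successors {b, c}; r ∧ p there: b:T, c:T. ✓
c: successors {d}; r ∧ p there: d:F. ✗
d: successors {d}; r ∧ p there: d:F. ✗
— 2 worlds.
For □(¬q ∧ ¬r):
a: successors {b}; ¬q ∧ ¬r there: b:F. ✗
b: successors {b, c}; ¬q ∧ ¬r there: b:F, c:F. ✗
c: successors {d}; ¬q ∧ ¬r there: d:F. ✗
d: successors {d}; ¬q ∧ ¬r there: d:F. ✗
— 0 worlds.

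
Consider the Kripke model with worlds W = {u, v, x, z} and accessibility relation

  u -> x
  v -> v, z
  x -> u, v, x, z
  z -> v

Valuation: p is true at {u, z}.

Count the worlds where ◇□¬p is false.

u: successors {x}; □¬p there: x:F. ✗
v: successors {v, z}; □¬p there: v:F, z:T. ✓
x: successors {u, v, x, z}; □¬p there: u:T, v:F, x:F, z:T. ✓
z: successors {v}; □¬p there: v:F. ✗
Satisfying worlds: {v, x}.
So ◇□¬p fails at the other 2 worlds.

2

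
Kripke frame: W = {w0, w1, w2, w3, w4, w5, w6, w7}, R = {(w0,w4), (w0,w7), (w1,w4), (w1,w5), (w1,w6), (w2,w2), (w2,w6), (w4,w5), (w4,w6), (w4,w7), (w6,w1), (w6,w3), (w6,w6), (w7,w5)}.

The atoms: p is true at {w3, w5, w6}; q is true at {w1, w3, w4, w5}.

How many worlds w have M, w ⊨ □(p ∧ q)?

w0: successors {w4, w7}; p ∧ q there: w4:F, w7:F. ✗
w1: successors {w4, w5, w6}; p ∧ q there: w4:F, w5:T, w6:F. ✗
w2: successors {w2, w6}; p ∧ q there: w2:F, w6:F. ✗
w3: no successors, so □(p ∧ q) holds vacuously. ✓
w4: successors {w5, w6, w7}; p ∧ q there: w5:T, w6:F, w7:F. ✗
w5: no successors, so □(p ∧ q) holds vacuously. ✓
w6: successors {w1, w3, w6}; p ∧ q there: w1:F, w3:T, w6:F. ✗
w7: successors {w5}; p ∧ q there: w5:T. ✓
Satisfying worlds: {w3, w5, w7}.

3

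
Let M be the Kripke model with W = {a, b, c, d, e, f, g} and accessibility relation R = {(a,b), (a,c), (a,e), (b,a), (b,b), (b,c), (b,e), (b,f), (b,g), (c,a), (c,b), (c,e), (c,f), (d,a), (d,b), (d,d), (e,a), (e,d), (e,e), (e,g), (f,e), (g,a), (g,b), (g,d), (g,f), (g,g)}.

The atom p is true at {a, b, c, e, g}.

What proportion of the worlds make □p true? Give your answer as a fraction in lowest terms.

a: successors {b, c, e}; p there: b:T, c:T, e:T. ✓
b: successors {a, b, c, e, f, g}; p there: a:T, b:T, c:T, e:T, f:F, g:T. ✗
c: successors {a, b, e, f}; p there: a:T, b:T, e:T, f:F. ✗
d: successors {a, b, d}; p there: a:T, b:T, d:F. ✗
e: successors {a, d, e, g}; p there: a:T, d:F, e:T, g:T. ✗
f: successors {e}; p there: e:T. ✓
g: successors {a, b, d, f, g}; p there: a:T, b:T, d:F, f:F, g:T. ✗
That's 2 of 7 worlds, so 2/7.

2/7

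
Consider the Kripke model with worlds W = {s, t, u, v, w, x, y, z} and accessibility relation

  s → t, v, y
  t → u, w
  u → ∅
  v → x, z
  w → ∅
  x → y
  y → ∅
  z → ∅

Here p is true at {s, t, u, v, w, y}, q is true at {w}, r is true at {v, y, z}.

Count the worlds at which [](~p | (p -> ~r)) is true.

6

s: successors {t, v, y}; ~p | (p -> ~r) there: t:T, v:F, y:F. ✗
t: successors {u, w}; ~p | (p -> ~r) there: u:T, w:T. ✓
u: no successors, so [](~p | (p -> ~r)) holds vacuously. ✓
v: successors {x, z}; ~p | (p -> ~r) there: x:T, z:T. ✓
w: no successors, so [](~p | (p -> ~r)) holds vacuously. ✓
x: successors {y}; ~p | (p -> ~r) there: y:F. ✗
y: no successors, so [](~p | (p -> ~r)) holds vacuously. ✓
z: no successors, so [](~p | (p -> ~r)) holds vacuously. ✓
Satisfying worlds: {t, u, v, w, y, z}.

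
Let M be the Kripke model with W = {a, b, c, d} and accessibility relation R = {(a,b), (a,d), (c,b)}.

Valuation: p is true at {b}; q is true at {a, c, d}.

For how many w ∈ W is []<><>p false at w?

2

a: successors {b, d}; <><>p there: b:F, d:F. ✗
b: no successors, so []<><>p holds vacuously. ✓
c: successors {b}; <><>p there: b:F. ✗
d: no successors, so []<><>p holds vacuously. ✓
Satisfying worlds: {b, d}.
So []<><>p fails at the other 2 worlds.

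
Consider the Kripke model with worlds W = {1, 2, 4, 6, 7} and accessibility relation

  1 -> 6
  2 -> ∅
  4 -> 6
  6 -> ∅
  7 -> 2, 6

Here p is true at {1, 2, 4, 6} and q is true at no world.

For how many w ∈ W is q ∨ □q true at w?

1: q is F, □q is F. ✗
2: q is F, □q is T. ✓
4: q is F, □q is F. ✗
6: q is F, □q is T. ✓
7: q is F, □q is F. ✗
Satisfying worlds: {2, 6}.

2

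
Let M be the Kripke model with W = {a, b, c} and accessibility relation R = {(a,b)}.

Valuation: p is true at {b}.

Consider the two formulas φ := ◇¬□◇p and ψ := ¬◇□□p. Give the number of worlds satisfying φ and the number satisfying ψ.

For ◇¬□◇p:
a: successors {b}; ¬□◇p there: b:F. ✗
b: no successors, so ◇¬□◇p fails. ✗
c: no successors, so ◇¬□◇p fails. ✗
— 0 worlds.
For ¬◇□□p:
a: ◇□□p is T. ✗
b: ◇□□p is F. ✓
c: ◇□□p is F. ✓
— 2 worlds.

0 and 2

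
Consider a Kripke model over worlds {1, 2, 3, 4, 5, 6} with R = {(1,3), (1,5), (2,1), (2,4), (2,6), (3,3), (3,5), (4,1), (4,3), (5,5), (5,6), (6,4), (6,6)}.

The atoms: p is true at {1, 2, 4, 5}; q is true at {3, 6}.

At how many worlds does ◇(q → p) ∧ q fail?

1: ◇(q → p) is T, q is F. ✗
2: ◇(q → p) is T, q is F. ✗
3: ◇(q → p) is T, q is T. ✓
4: ◇(q → p) is T, q is F. ✗
5: ◇(q → p) is T, q is F. ✗
6: ◇(q → p) is T, q is T. ✓
Satisfying worlds: {3, 6}.
So ◇(q → p) ∧ q fails at the other 4 worlds.

4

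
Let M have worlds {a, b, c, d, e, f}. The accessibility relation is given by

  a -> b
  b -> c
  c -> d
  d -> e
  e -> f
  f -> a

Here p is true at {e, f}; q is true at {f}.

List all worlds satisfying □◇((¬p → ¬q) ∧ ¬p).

{a, b, e, f}

a: successors {b}; ◇((¬p → ¬q) ∧ ¬p) there: b:T. ✓
b: successors {c}; ◇((¬p → ¬q) ∧ ¬p) there: c:T. ✓
c: successors {d}; ◇((¬p → ¬q) ∧ ¬p) there: d:F. ✗
d: successors {e}; ◇((¬p → ¬q) ∧ ¬p) there: e:F. ✗
e: successors {f}; ◇((¬p → ¬q) ∧ ¬p) there: f:T. ✓
f: successors {a}; ◇((¬p → ¬q) ∧ ¬p) there: a:T. ✓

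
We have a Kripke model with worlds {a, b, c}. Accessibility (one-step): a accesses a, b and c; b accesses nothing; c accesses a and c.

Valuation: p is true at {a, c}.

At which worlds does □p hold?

{b, c}

a: successors {a, b, c}; p there: a:T, b:F, c:T. ✗
b: no successors, so □p holds vacuously. ✓
c: successors {a, c}; p there: a:T, c:T. ✓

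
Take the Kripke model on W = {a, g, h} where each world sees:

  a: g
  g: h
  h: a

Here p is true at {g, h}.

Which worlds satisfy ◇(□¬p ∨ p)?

{a, g}

a: successors {g}; □¬p ∨ p there: g:T. ✓
g: successors {h}; □¬p ∨ p there: h:T. ✓
h: successors {a}; □¬p ∨ p there: a:F. ✗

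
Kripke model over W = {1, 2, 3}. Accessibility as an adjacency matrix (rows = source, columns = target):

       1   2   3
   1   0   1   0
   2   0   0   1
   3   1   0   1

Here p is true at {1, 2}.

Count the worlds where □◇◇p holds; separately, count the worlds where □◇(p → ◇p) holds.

For □◇◇p:
1: successors {2}; ◇◇p there: 2:T. ✓
2: successors {3}; ◇◇p there: 3:T. ✓
3: successors {1, 3}; ◇◇p there: 1:F, 3:T. ✗
— 2 worlds.
For □◇(p → ◇p):
1: successors {2}; ◇(p → ◇p) there: 2:T. ✓
2: successors {3}; ◇(p → ◇p) there: 3:T. ✓
3: successors {1, 3}; ◇(p → ◇p) there: 1:F, 3:T. ✗
— 2 worlds.

2 and 2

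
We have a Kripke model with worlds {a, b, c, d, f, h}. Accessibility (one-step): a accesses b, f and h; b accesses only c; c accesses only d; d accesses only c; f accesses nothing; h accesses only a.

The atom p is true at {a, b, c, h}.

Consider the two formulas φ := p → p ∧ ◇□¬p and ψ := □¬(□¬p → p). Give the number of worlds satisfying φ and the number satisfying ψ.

For p → p ∧ ◇□¬p:
a: p is T, p ∧ ◇□¬p is T. ✓
b: p is T, p ∧ ◇□¬p is T. ✓
c: p is T, p ∧ ◇□¬p is F. ✗
d: p is F, p ∧ ◇□¬p is F. ✓
f: p is F, p ∧ ◇□¬p is F. ✓
h: p is T, p ∧ ◇□¬p is F. ✗
— 4 worlds.
For □¬(□¬p → p):
a: successors {b, f, h}; ¬(□¬p → p) there: b:F, f:T, h:F. ✗
b: successors {c}; ¬(□¬p → p) there: c:F. ✗
c: successors {d}; ¬(□¬p → p) there: d:F. ✗
d: successors {c}; ¬(□¬p → p) there: c:F. ✗
f: no successors, so □¬(□¬p → p) holds vacuously. ✓
h: successors {a}; ¬(□¬p → p) there: a:F. ✗
— 1 world.

4 and 1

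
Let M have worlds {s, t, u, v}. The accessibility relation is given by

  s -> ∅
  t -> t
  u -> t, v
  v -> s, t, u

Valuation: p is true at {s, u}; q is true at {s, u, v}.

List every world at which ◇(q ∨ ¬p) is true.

{t, u, v}

s: no successors, so ◇(q ∨ ¬p) fails. ✗
t: successors {t}; q ∨ ¬p there: t:T. ✓
u: successors {t, v}; q ∨ ¬p there: t:T, v:T. ✓
v: successors {s, t, u}; q ∨ ¬p there: s:T, t:T, u:T. ✓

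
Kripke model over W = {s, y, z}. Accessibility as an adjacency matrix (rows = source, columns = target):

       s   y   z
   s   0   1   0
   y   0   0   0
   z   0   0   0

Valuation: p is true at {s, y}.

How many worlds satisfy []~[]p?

2

s: successors {y}; ~[]p there: y:F. ✗
y: no successors, so []~[]p holds vacuously. ✓
z: no successors, so []~[]p holds vacuously. ✓
Satisfying worlds: {y, z}.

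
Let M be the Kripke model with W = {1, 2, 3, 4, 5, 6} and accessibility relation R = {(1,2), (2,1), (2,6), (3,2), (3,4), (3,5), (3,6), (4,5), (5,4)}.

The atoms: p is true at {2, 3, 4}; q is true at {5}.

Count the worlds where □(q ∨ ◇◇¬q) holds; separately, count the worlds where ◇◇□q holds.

4 and 3

For □(q ∨ ◇◇¬q):
1: successors {2}; q ∨ ◇◇¬q there: 2:T. ✓
2: successors {1, 6}; q ∨ ◇◇¬q there: 1:T, 6:F. ✗
3: successors {2, 4, 5, 6}; q ∨ ◇◇¬q there: 2:T, 4:T, 5:T, 6:F. ✗
4: successors {5}; q ∨ ◇◇¬q there: 5:T. ✓
5: successors {4}; q ∨ ◇◇¬q there: 4:T. ✓
6: no successors, so □(q ∨ ◇◇¬q) holds vacuously. ✓
— 4 worlds.
For ◇◇□q:
1: successors {2}; ◇□q there: 2:T. ✓
2: successors {1, 6}; ◇□q there: 1:F, 6:F. ✗
3: successors {2, 4, 5, 6}; ◇□q there: 2:T, 4:F, 5:T, 6:F. ✓
4: successors {5}; ◇□q there: 5:T. ✓
5: successors {4}; ◇□q there: 4:F. ✗
6: no successors, so ◇◇□q fails. ✗
— 3 worlds.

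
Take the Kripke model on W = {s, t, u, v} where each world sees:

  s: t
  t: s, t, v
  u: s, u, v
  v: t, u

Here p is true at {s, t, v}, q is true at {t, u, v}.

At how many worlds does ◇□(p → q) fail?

s: successors {t}; □(p → q) there: t:F. ✗
t: successors {s, t, v}; □(p → q) there: s:T, t:F, v:T. ✓
u: successors {s, u, v}; □(p → q) there: s:T, u:F, v:T. ✓
v: successors {t, u}; □(p → q) there: t:F, u:F. ✗
Satisfying worlds: {t, u}.
So ◇□(p → q) fails at the other 2 worlds.

2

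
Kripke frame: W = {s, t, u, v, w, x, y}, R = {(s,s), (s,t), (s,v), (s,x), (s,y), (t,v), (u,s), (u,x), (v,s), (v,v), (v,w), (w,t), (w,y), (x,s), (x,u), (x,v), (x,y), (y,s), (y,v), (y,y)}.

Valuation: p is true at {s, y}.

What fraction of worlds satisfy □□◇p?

2/7

s: successors {s, t, v, x, y}; □◇p there: s:F, t:T, v:T, x:T, y:T. ✗
t: successors {v}; □◇p there: v:T. ✓
u: successors {s, x}; □◇p there: s:F, x:T. ✗
v: successors {s, v, w}; □◇p there: s:F, v:T, w:F. ✗
w: successors {t, y}; □◇p there: t:T, y:T. ✓
x: successors {s, u, v, y}; □◇p there: s:F, u:T, v:T, y:T. ✗
y: successors {s, v, y}; □◇p there: s:F, v:T, y:T. ✗
That's 2 of 7 worlds, so 2/7.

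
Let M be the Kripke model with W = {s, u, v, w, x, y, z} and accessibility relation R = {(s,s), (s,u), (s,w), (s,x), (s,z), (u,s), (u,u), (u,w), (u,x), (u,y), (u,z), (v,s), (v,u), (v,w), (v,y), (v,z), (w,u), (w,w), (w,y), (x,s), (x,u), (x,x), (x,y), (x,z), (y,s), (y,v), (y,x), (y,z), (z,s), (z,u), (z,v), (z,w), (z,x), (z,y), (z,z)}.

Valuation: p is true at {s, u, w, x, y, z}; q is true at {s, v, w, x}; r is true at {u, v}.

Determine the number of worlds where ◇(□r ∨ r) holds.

7

s: successors {s, u, w, x, z}; □r ∨ r there: s:F, u:T, w:F, x:F, z:F. ✓
u: successors {s, u, w, x, y, z}; □r ∨ r there: s:F, u:T, w:F, x:F, y:F, z:F. ✓
v: successors {s, u, w, y, z}; □r ∨ r there: s:F, u:T, w:F, y:F, z:F. ✓
w: successors {u, w, y}; □r ∨ r there: u:T, w:F, y:F. ✓
x: successors {s, u, x, y, z}; □r ∨ r there: s:F, u:T, x:F, y:F, z:F. ✓
y: successors {s, v, x, z}; □r ∨ r there: s:F, v:T, x:F, z:F. ✓
z: successors {s, u, v, w, x, y, z}; □r ∨ r there: s:F, u:T, v:T, w:F, x:F, y:F, z:F. ✓
Satisfying worlds: {s, u, v, w, x, y, z}.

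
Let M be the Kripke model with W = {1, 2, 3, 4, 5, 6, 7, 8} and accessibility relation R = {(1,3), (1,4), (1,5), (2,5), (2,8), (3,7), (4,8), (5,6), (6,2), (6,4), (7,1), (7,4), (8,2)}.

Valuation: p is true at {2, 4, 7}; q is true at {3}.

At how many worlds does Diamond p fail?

1: successors {3, 4, 5}; p there: 3:F, 4:T, 5:F. ✓
2: successors {5, 8}; p there: 5:F, 8:F. ✗
3: successors {7}; p there: 7:T. ✓
4: successors {8}; p there: 8:F. ✗
5: successors {6}; p there: 6:F. ✗
6: successors {2, 4}; p there: 2:T, 4:T. ✓
7: successors {1, 4}; p there: 1:F, 4:T. ✓
8: successors {2}; p there: 2:T. ✓
Satisfying worlds: {1, 3, 6, 7, 8}.
So Diamond p fails at the other 3 worlds.

3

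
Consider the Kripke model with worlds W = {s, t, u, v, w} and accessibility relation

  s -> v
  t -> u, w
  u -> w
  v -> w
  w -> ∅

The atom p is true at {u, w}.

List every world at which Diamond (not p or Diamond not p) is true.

{s}

s: successors {v}; not p or Diamond not p there: v:T. ✓
t: successors {u, w}; not p or Diamond not p there: u:F, w:F. ✗
u: successors {w}; not p or Diamond not p there: w:F. ✗
v: successors {w}; not p or Diamond not p there: w:F. ✗
w: no successors, so Diamond (not p or Diamond not p) fails. ✗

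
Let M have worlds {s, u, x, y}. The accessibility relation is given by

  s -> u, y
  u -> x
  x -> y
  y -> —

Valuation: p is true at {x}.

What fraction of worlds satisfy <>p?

s: successors {u, y}; p there: u:F, y:F. ✗
u: successors {x}; p there: x:T. ✓
x: successors {y}; p there: y:F. ✗
y: no successors, so <>p fails. ✗
That's 1 of 4 worlds, so 1/4.

1/4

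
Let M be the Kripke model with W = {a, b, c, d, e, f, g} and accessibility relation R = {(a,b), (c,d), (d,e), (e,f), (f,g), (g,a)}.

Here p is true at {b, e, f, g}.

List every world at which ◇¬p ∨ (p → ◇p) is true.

{a, c, d, e, f, g}

a: ◇¬p is F, p → ◇p is T. ✓
b: ◇¬p is F, p → ◇p is F. ✗
c: ◇¬p is T, p → ◇p is T. ✓
d: ◇¬p is F, p → ◇p is T. ✓
e: ◇¬p is F, p → ◇p is T. ✓
f: ◇¬p is F, p → ◇p is T. ✓
g: ◇¬p is T, p → ◇p is F. ✓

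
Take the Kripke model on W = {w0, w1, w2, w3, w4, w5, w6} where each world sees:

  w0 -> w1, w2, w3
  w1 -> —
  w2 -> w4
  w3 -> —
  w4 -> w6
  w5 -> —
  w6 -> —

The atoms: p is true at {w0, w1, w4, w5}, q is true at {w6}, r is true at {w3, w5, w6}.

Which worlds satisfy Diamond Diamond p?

{w0}

w0: successors {w1, w2, w3}; Diamond p there: w1:F, w2:T, w3:F. ✓
w1: no successors, so Diamond Diamond p fails. ✗
w2: successors {w4}; Diamond p there: w4:F. ✗
w3: no successors, so Diamond Diamond p fails. ✗
w4: successors {w6}; Diamond p there: w6:F. ✗
w5: no successors, so Diamond Diamond p fails. ✗
w6: no successors, so Diamond Diamond p fails. ✗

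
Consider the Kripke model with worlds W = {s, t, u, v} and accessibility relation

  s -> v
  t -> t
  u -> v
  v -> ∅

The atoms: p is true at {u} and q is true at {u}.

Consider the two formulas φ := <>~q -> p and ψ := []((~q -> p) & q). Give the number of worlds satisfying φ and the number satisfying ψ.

For <>~q -> p:
s: <>~q is T, p is F. ✗
t: <>~q is T, p is F. ✗
u: <>~q is T, p is T. ✓
v: <>~q is F, p is F. ✓
— 2 worlds.
For []((~q -> p) & q):
s: successors {v}; (~q -> p) & q there: v:F. ✗
t: successors {t}; (~q -> p) & q there: t:F. ✗
u: successors {v}; (~q -> p) & q there: v:F. ✗
v: no successors, so []((~q -> p) & q) holds vacuously. ✓
— 1 world.

2 and 1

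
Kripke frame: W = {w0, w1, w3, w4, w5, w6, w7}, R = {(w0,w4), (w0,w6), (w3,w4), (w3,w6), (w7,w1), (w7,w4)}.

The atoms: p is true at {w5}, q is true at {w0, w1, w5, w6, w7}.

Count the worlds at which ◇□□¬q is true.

3

w0: successors {w4, w6}; □□¬q there: w4:T, w6:T. ✓
w1: no successors, so ◇□□¬q fails. ✗
w3: successors {w4, w6}; □□¬q there: w4:T, w6:T. ✓
w4: no successors, so ◇□□¬q fails. ✗
w5: no successors, so ◇□□¬q fails. ✗
w6: no successors, so ◇□□¬q fails. ✗
w7: successors {w1, w4}; □□¬q there: w1:T, w4:T. ✓
Satisfying worlds: {w0, w3, w7}.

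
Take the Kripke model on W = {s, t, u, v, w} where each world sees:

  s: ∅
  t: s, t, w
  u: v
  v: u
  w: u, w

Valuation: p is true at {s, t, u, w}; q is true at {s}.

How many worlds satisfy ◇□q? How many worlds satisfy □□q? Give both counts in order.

1 and 1

For ◇□q:
s: no successors, so ◇□q fails. ✗
t: successors {s, t, w}; □q there: s:T, t:F, w:F. ✓
u: successors {v}; □q there: v:F. ✗
v: successors {u}; □q there: u:F. ✗
w: successors {u, w}; □q there: u:F, w:F. ✗
— 1 world.
For □□q:
s: no successors, so □□q holds vacuously. ✓
t: successors {s, t, w}; □q there: s:T, t:F, w:F. ✗
u: successors {v}; □q there: v:F. ✗
v: successors {u}; □q there: u:F. ✗
w: successors {u, w}; □q there: u:F, w:F. ✗
— 1 world.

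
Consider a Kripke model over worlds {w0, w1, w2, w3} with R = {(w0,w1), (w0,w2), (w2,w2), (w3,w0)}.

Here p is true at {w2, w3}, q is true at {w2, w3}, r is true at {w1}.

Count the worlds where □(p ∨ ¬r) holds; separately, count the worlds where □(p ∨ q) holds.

3 and 2

For □(p ∨ ¬r):
w0: successors {w1, w2}; p ∨ ¬r there: w1:F, w2:T. ✗
w1: no successors, so □(p ∨ ¬r) holds vacuously. ✓
w2: successors {w2}; p ∨ ¬r there: w2:T. ✓
w3: successors {w0}; p ∨ ¬r there: w0:T. ✓
— 3 worlds.
For □(p ∨ q):
w0: successors {w1, w2}; p ∨ q there: w1:F, w2:T. ✗
w1: no successors, so □(p ∨ q) holds vacuously. ✓
w2: successors {w2}; p ∨ q there: w2:T. ✓
w3: successors {w0}; p ∨ q there: w0:F. ✗
— 2 worlds.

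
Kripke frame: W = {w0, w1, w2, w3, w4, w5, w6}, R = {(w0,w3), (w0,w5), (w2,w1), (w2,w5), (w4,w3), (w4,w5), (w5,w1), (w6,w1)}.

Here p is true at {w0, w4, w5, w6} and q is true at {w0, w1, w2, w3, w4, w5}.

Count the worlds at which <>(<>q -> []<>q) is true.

5

w0: successors {w3, w5}; <>q -> []<>q there: w3:T, w5:F. ✓
w1: no successors, so <>(<>q -> []<>q) fails. ✗
w2: successors {w1, w5}; <>q -> []<>q there: w1:T, w5:F. ✓
w3: no successors, so <>(<>q -> []<>q) fails. ✗
w4: successors {w3, w5}; <>q -> []<>q there: w3:T, w5:F. ✓
w5: successors {w1}; <>q -> []<>q there: w1:T. ✓
w6: successors {w1}; <>q -> []<>q there: w1:T. ✓
Satisfying worlds: {w0, w2, w4, w5, w6}.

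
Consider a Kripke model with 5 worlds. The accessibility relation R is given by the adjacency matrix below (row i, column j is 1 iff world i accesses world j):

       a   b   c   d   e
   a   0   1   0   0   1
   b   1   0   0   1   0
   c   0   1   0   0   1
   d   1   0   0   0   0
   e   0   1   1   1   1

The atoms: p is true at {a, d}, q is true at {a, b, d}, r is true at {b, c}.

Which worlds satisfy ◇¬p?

a: successors {b, e}; ¬p there: b:T, e:T. ✓
b: successors {a, d}; ¬p there: a:F, d:F. ✗
c: successors {b, e}; ¬p there: b:T, e:T. ✓
d: successors {a}; ¬p there: a:F. ✗
e: successors {b, c, d, e}; ¬p there: b:T, c:T, d:F, e:T. ✓

{a, c, e}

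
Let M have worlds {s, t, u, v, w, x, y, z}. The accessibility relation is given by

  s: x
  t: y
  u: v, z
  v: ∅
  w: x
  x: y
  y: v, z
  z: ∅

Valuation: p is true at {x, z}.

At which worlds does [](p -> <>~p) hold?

s: successors {x}; p -> <>~p there: x:T. ✓
t: successors {y}; p -> <>~p there: y:T. ✓
u: successors {v, z}; p -> <>~p there: v:T, z:F. ✗
v: no successors, so [](p -> <>~p) holds vacuously. ✓
w: successors {x}; p -> <>~p there: x:T. ✓
x: successors {y}; p -> <>~p there: y:T. ✓
y: successors {v, z}; p -> <>~p there: v:T, z:F. ✗
z: no successors, so [](p -> <>~p) holds vacuously. ✓

{s, t, v, w, x, z}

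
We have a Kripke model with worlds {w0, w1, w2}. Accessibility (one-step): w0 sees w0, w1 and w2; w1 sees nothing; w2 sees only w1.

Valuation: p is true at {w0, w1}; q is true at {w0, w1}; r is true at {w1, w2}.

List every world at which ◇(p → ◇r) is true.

w0: successors {w0, w1, w2}; p → ◇r there: w0:T, w1:F, w2:T. ✓
w1: no successors, so ◇(p → ◇r) fails. ✗
w2: successors {w1}; p → ◇r there: w1:F. ✗

{w0}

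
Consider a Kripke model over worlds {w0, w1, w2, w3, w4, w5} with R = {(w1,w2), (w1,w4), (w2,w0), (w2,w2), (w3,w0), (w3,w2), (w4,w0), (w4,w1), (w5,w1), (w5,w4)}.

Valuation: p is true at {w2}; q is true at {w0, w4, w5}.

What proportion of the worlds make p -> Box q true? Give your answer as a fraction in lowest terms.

5/6

w0: p is F, Box q is T. ✓
w1: p is F, Box q is F. ✓
w2: p is T, Box q is F. ✗
w3: p is F, Box q is F. ✓
w4: p is F, Box q is F. ✓
w5: p is F, Box q is F. ✓
That's 5 of 6 worlds, so 5/6.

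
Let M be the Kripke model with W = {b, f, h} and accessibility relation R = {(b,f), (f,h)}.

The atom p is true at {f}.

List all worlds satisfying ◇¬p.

b: successors {f}; ¬p there: f:F. ✗
f: successors {h}; ¬p there: h:T. ✓
h: no successors, so ◇¬p fails. ✗

{f}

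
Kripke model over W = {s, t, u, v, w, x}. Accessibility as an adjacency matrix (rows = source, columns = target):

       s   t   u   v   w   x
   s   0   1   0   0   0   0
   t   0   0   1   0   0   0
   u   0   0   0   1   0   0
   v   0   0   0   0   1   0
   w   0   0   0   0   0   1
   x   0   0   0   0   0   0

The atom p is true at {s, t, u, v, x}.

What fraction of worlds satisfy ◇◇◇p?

1/3

s: successors {t}; ◇◇p there: t:T. ✓
t: successors {u}; ◇◇p there: u:F. ✗
u: successors {v}; ◇◇p there: v:T. ✓
v: successors {w}; ◇◇p there: w:F. ✗
w: successors {x}; ◇◇p there: x:F. ✗
x: no successors, so ◇◇◇p fails. ✗
That's 2 of 6 worlds, so 2/6 = 1/3.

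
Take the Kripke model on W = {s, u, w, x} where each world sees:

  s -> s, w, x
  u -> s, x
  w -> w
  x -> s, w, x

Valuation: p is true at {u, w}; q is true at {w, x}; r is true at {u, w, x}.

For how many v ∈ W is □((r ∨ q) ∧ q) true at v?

s: successors {s, w, x}; (r ∨ q) ∧ q there: s:F, w:T, x:T. ✗
u: successors {s, x}; (r ∨ q) ∧ q there: s:F, x:T. ✗
w: successors {w}; (r ∨ q) ∧ q there: w:T. ✓
x: successors {s, w, x}; (r ∨ q) ∧ q there: s:F, w:T, x:T. ✗
Satisfying worlds: {w}.

1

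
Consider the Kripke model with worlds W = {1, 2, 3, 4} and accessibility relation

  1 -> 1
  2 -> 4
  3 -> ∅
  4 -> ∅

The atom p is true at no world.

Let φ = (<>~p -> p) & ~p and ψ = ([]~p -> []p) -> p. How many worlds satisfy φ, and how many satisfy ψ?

For (<>~p -> p) & ~p:
1: <>~p -> p is F, ~p is T. ✗
2: <>~p -> p is F, ~p is T. ✗
3: <>~p -> p is T, ~p is T. ✓
4: <>~p -> p is T, ~p is T. ✓
— 2 worlds.
For ([]~p -> []p) -> p:
1: []~p -> []p is F, p is F. ✓
2: []~p -> []p is F, p is F. ✓
3: []~p -> []p is T, p is F. ✗
4: []~p -> []p is T, p is F. ✗
— 2 worlds.

2 and 2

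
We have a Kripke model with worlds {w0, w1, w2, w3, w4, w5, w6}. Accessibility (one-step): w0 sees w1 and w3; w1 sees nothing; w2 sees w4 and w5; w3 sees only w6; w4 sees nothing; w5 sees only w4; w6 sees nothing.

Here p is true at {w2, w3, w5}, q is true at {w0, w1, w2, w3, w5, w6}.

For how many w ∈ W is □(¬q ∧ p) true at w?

3

w0: successors {w1, w3}; ¬q ∧ p there: w1:F, w3:F. ✗
w1: no successors, so □(¬q ∧ p) holds vacuously. ✓
w2: successors {w4, w5}; ¬q ∧ p there: w4:F, w5:F. ✗
w3: successors {w6}; ¬q ∧ p there: w6:F. ✗
w4: no successors, so □(¬q ∧ p) holds vacuously. ✓
w5: successors {w4}; ¬q ∧ p there: w4:F. ✗
w6: no successors, so □(¬q ∧ p) holds vacuously. ✓
Satisfying worlds: {w1, w4, w6}.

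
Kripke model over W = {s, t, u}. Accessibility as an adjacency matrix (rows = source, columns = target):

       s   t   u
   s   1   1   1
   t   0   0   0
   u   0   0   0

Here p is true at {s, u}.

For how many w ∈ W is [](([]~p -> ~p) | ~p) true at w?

s: successors {s, t, u}; ([]~p -> ~p) | ~p there: s:T, t:T, u:F. ✗
t: no successors, so [](([]~p -> ~p) | ~p) holds vacuously. ✓
u: no successors, so [](([]~p -> ~p) | ~p) holds vacuously. ✓
Satisfying worlds: {t, u}.

2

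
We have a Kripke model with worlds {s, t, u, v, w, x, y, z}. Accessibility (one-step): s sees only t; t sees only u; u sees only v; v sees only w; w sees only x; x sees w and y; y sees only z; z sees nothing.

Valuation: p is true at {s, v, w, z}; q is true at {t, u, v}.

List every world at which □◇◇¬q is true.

s: successors {t}; ◇◇¬q there: t:F. ✗
t: successors {u}; ◇◇¬q there: u:T. ✓
u: successors {v}; ◇◇¬q there: v:T. ✓
v: successors {w}; ◇◇¬q there: w:T. ✓
w: successors {x}; ◇◇¬q there: x:T. ✓
x: successors {w, y}; ◇◇¬q there: w:T, y:F. ✗
y: successors {z}; ◇◇¬q there: z:F. ✗
z: no successors, so □◇◇¬q holds vacuously. ✓

{t, u, v, w, z}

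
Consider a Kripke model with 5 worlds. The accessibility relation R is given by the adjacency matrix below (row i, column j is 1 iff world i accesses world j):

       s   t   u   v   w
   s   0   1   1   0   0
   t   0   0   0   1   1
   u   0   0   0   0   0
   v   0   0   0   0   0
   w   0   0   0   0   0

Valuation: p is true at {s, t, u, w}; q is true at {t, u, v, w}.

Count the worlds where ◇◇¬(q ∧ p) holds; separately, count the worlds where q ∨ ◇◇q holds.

1 and 5

For ◇◇¬(q ∧ p):
s: successors {t, u}; ◇¬(q ∧ p) there: t:T, u:F. ✓
t: successors {v, w}; ◇¬(q ∧ p) there: v:F, w:F. ✗
u: no successors, so ◇◇¬(q ∧ p) fails. ✗
v: no successors, so ◇◇¬(q ∧ p) fails. ✗
w: no successors, so ◇◇¬(q ∧ p) fails. ✗
— 1 world.
For q ∨ ◇◇q:
s: q is F, ◇◇q is T. ✓
t: q is T, ◇◇q is F. ✓
u: q is T, ◇◇q is F. ✓
v: q is T, ◇◇q is F. ✓
w: q is T, ◇◇q is F. ✓
— 5 worlds.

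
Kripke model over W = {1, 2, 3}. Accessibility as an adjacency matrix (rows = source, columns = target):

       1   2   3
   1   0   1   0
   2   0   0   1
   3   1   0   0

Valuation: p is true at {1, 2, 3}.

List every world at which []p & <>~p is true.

1: []p is T, <>~p is F. ✗
2: []p is T, <>~p is F. ✗
3: []p is T, <>~p is F. ✗

∅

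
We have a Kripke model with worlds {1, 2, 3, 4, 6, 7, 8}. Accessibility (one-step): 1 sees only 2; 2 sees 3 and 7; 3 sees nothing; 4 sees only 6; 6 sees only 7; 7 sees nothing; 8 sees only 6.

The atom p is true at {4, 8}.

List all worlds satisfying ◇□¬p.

{1, 2, 4, 6, 8}

1: successors {2}; □¬p there: 2:T. ✓
2: successors {3, 7}; □¬p there: 3:T, 7:T. ✓
3: no successors, so ◇□¬p fails. ✗
4: successors {6}; □¬p there: 6:T. ✓
6: successors {7}; □¬p there: 7:T. ✓
7: no successors, so ◇□¬p fails. ✗
8: successors {6}; □¬p there: 6:T. ✓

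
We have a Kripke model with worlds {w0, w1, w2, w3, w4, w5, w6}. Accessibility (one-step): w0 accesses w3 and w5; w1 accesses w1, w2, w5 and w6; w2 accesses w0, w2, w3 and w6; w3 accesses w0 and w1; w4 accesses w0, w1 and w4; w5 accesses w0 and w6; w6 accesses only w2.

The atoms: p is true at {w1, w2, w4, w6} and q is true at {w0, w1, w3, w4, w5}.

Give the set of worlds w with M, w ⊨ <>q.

{w0, w1, w2, w3, w4, w5}

w0: successors {w3, w5}; q there: w3:T, w5:T. ✓
w1: successors {w1, w2, w5, w6}; q there: w1:T, w2:F, w5:T, w6:F. ✓
w2: successors {w0, w2, w3, w6}; q there: w0:T, w2:F, w3:T, w6:F. ✓
w3: successors {w0, w1}; q there: w0:T, w1:T. ✓
w4: successors {w0, w1, w4}; q there: w0:T, w1:T, w4:T. ✓
w5: successors {w0, w6}; q there: w0:T, w6:F. ✓
w6: successors {w2}; q there: w2:F. ✗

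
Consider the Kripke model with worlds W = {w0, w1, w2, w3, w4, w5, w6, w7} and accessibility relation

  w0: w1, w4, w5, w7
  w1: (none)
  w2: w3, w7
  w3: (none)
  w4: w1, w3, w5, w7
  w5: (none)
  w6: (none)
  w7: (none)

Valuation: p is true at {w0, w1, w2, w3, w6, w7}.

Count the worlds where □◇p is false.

3

w0: successors {w1, w4, w5, w7}; ◇p there: w1:F, w4:T, w5:F, w7:F. ✗
w1: no successors, so □◇p holds vacuously. ✓
w2: successors {w3, w7}; ◇p there: w3:F, w7:F. ✗
w3: no successors, so □◇p holds vacuously. ✓
w4: successors {w1, w3, w5, w7}; ◇p there: w1:F, w3:F, w5:F, w7:F. ✗
w5: no successors, so □◇p holds vacuously. ✓
w6: no successors, so □◇p holds vacuously. ✓
w7: no successors, so □◇p holds vacuously. ✓
Satisfying worlds: {w1, w3, w5, w6, w7}.
So □◇p fails at the other 3 worlds.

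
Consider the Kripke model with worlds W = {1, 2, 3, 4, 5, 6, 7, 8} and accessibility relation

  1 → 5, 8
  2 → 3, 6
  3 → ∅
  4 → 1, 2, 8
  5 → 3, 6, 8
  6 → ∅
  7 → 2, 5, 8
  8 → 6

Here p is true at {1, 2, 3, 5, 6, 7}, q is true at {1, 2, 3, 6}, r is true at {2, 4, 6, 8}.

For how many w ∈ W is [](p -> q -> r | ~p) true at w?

1: successors {5, 8}; p -> q -> r | ~p there: 5:T, 8:T. ✓
2: successors {3, 6}; p -> q -> r | ~p there: 3:F, 6:T. ✗
3: no successors, so [](p -> q -> r | ~p) holds vacuously. ✓
4: successors {1, 2, 8}; p -> q -> r | ~p there: 1:F, 2:T, 8:T. ✗
5: successors {3, 6, 8}; p -> q -> r | ~p there: 3:F, 6:T, 8:T. ✗
6: no successors, so [](p -> q -> r | ~p) holds vacuously. ✓
7: successors {2, 5, 8}; p -> q -> r | ~p there: 2:T, 5:T, 8:T. ✓
8: successors {6}; p -> q -> r | ~p there: 6:T. ✓
Satisfying worlds: {1, 3, 6, 7, 8}.

5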